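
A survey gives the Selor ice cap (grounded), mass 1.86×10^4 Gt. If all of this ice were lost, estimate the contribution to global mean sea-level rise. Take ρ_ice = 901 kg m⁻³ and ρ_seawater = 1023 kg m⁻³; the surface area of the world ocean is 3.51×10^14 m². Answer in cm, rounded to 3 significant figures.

Selor: 1.86×10^4 Gt = 1.860×10^16 kg; dividing by ρ_w = 1023 kg m⁻³ gives 1.818×10^13 m³ of water.
Spread over 3.51×10^14 m² of ocean, Δh = 1.818×10^13 / 3.51×10^14 = 0.0518 m = 5.18 cm.

≈ 5.18 cm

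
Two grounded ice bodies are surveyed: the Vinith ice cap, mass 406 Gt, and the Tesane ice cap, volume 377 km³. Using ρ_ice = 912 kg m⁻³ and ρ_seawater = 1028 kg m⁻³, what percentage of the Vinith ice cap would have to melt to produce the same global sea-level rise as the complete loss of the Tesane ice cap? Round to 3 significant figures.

Equal sea-level rise means equal mass of meltwater, i.e. equal mass of ice lost.
Ice mass of Tesane: 3.438×10^14 kg; ice mass of Vinith: 4.060×10^14 kg.
Fraction required = 3.438×10^14 / 4.060×10^14 = 0.847 → 84.7 %.

≈ 84.7 %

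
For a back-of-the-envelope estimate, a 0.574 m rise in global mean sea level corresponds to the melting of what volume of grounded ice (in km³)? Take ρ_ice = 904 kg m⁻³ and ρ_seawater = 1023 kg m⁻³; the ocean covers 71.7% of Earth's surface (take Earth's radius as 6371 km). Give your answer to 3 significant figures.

Required water volume = Δh × A = 0.574 m × 3.66×10^14 m² = 2.099×10^14 m³ = 2.099×10^5 km³.
Ice volume = water volume × ρ_w/ρ_ice = 2.099×10^5 × 1023/904 = 2.38×10^5 km³.

≈ 2.38×10^5 km³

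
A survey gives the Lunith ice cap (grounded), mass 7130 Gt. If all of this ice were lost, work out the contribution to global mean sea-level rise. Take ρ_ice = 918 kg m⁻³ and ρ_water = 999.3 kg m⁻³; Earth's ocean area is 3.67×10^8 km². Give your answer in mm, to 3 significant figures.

Lunith: 7130 Gt = 7.130×10^15 kg; dividing by ρ_w = 999.3 kg m⁻³ gives 7.135×10^12 m³ of water.
Spread over 3.67×10^14 m² of ocean, Δh = 7.135×10^12 / 3.67×10^14 = 0.0194 m = 19.4 mm.

≈ 19.4 mm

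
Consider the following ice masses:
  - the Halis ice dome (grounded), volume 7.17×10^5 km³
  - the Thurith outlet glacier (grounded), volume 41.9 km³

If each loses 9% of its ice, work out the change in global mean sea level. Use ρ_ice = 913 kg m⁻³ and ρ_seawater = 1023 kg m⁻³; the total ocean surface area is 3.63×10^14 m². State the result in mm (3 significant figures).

Halis: 0.09 × 7.17×10^5 km³ × (913/1023) = 5.759×10^4 km³ of water.
Thurith: 0.09 × 41.9 km³ × (913/1023) = 3.366 km³ of water.
Total added water ≈ 5.759×10^13 m³ over 3.63×10^14 m² → Δh = 0.159 m = 159 mm.

≈ 159 mm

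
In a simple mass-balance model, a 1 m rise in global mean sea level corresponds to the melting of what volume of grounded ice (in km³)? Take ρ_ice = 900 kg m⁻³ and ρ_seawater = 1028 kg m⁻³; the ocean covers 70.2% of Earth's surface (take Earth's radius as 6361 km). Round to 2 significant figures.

≈ 4.1×10^5 km³

Required water volume = Δh × A = 1 m × 3.57×10^14 m² = 3.569×10^14 m³ = 3.569×10^5 km³.
Ice volume = water volume × ρ_w/ρ_ice = 3.569×10^5 × 1028/900 = 4.1×10^5 km³.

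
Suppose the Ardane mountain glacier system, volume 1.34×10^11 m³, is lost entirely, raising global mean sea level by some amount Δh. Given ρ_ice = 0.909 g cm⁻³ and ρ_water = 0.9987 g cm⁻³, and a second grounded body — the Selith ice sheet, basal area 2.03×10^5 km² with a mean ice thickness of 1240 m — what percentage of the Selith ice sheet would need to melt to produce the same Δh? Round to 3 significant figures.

≈ 0.0532 %

Equal sea-level rise means equal mass of meltwater, i.e. equal mass of ice lost.
Ice mass of Ardane: 1.218×10^14 kg; ice mass of Selith: 2.288×10^17 kg.
Fraction required = 1.218×10^14 / 2.288×10^17 = 5.32×10^-4 → 0.0532 %.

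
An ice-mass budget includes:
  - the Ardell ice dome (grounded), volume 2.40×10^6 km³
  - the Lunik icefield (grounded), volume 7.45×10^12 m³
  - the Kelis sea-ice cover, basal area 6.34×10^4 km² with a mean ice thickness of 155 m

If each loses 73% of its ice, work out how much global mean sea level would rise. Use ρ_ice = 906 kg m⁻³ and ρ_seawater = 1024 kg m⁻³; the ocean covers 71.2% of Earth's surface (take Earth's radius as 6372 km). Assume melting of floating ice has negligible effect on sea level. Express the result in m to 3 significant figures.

≈ 4.28 m

Ardell: 0.73 × 2.40×10^6 km³ × (906/1024) = 1.550×10^6 km³ of water.
Lunik: 0.73 × 7.45×10^12 m³ × (906/1024) = 4.812×10^12 m³ of water.
The Kelis sea-ice cover is floating and already displaces its own weight of water, so its melt adds essentially nothing to sea level.
Total added water ≈ 1.555×10^15 m³ over 3.63×10^14 m² → Δh = 4.28 m.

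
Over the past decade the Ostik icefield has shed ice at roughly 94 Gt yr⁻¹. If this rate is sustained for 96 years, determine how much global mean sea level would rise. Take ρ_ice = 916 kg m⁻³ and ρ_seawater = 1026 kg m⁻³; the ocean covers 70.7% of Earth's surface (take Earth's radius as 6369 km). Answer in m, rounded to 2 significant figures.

Total mass lost = 94 Gt/yr × 96 yr = 9024 Gt = 9.024×10^15 kg.
ρ_w = 1026 kg m⁻³, so water volume = 9.024×10^15 / 1026 = 8.795×10^12 m³.
Δh = 8.795×10^12 / 3.60×10^14 = 0.0244 m.

≈ 0.024 m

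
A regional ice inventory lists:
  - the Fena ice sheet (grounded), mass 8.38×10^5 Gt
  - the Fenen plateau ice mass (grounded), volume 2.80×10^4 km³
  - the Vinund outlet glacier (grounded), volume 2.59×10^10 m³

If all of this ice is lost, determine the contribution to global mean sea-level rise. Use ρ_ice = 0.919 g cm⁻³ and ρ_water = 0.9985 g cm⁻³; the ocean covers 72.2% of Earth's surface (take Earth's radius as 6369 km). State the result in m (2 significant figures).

≈ 2.4 m

Fena: 8.38×10^5 Gt = 8.380×10^17 kg; dividing by ρ_w = 0.9985 g cm⁻³ = 998.5 kg m⁻³ gives 8.393×10^14 m³ of water.
Fenen: 2.80×10^4 km³ × (919/998.5) = 2.577×10^4 km³ of water.
Vinund: 2.59×10^10 m³ × (919/998.5) = 2.384×10^10 m³ of water.
Total added water ≈ 8.651×10^14 m³ over 3.68×10^14 m² → Δh = 2.35 m.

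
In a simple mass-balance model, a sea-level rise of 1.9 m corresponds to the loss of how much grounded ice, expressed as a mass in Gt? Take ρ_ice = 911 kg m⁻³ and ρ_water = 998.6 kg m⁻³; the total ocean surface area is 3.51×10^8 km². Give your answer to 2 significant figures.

Required water volume = Δh × A = 1.9 m × 3.51×10^14 m² = 6.669×10^14 m³.
ρ_w = 998.6 kg m⁻³, so the mass of water = 6.669×10^14 m³ × 998.6 kg m⁻³ = 6.660×10^17 kg = 6.7×10^5 Gt (and the same mass of ice, by conservation).

≈ 6.7×10^5 Gt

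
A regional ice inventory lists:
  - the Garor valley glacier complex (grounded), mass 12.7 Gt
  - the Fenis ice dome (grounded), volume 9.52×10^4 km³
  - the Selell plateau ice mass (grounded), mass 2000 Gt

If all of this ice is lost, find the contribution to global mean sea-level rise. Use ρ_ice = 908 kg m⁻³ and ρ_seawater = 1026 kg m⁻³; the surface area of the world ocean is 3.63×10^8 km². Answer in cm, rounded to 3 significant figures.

≈ 23.8 cm

Garor: 12.7 Gt = 1.270×10^13 kg; dividing by ρ_w = 1026 kg m⁻³ gives 1.238×10^10 m³ of water.
Fenis: 9.52×10^4 km³ × (908/1026) = 8.425×10^4 km³ of water.
Selell: 2000 Gt = 2.000×10^15 kg; dividing by ρ_w = 1026 kg m⁻³ gives 1.949×10^12 m³ of water.
Total added water ≈ 8.621×10^13 m³ over 3.63×10^14 m² → Δh = 0.238 m = 23.8 cm.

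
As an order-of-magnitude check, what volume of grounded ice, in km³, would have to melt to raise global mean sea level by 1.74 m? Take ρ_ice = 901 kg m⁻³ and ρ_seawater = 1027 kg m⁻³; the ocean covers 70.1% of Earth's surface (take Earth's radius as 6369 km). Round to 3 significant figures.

Required water volume = Δh × A = 1.74 m × 3.57×10^14 m² = 6.218×10^14 m³ = 6.218×10^5 km³.
Ice volume = water volume × ρ_w/ρ_ice = 6.218×10^5 × 1027/901 = 7.09×10^5 km³.

≈ 7.09×10^5 km³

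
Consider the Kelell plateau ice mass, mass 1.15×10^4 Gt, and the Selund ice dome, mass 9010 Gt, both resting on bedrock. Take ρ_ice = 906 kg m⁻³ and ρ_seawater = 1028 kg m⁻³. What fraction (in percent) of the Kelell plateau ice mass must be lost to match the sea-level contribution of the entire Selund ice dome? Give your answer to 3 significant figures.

Equal sea-level rise means equal mass of meltwater, i.e. equal mass of ice lost.
Ice mass of Selund: 9.010×10^15 kg; ice mass of Kelell: 1.150×10^16 kg.
Fraction required = 9.010×10^15 / 1.150×10^16 = 0.783 → 78.3 %.

≈ 78.3 %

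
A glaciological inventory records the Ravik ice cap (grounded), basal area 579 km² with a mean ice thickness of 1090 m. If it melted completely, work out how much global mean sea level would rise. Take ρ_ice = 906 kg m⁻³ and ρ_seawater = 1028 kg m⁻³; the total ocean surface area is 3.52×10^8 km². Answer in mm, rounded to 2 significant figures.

Ravik: ice volume = 579 km² × 1090 m = 631.1 km³; 631.1 × (906/1028) = 556.2 km³ of water.
Spread over 3.52×10^14 m² of ocean, Δh = 5.562×10^11 / 3.52×10^14 = 1.58×10^-3 m = 1.6 mm.

≈ 1.6 mm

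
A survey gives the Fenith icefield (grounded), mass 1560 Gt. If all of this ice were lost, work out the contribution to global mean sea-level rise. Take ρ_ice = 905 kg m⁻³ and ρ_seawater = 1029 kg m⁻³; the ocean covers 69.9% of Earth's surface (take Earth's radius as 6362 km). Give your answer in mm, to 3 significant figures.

Fenith: 1560 Gt = 1.560×10^15 kg; dividing by ρ_w = 1029 kg m⁻³ gives 1.516×10^12 m³ of water.
Spread over 3.56×10^14 m² of ocean, Δh = 1.516×10^12 / 3.56×10^14 = 4.26×10^-3 m = 4.26 mm.

≈ 4.26 mm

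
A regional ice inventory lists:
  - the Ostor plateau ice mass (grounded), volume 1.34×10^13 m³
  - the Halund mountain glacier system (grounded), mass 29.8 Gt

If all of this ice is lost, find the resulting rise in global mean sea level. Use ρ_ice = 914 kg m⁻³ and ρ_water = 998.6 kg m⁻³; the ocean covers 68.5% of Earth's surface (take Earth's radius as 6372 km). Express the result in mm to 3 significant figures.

≈ 35.2 mm

Ostor: 1.34×10^13 m³ × (914/998.6) = 1.226×10^13 m³ of water.
Halund: 29.8 Gt = 2.980×10^13 kg; dividing by ρ_w = 998.6 kg m⁻³ gives 2.984×10^10 m³ of water.
Total added water ≈ 1.229×10^13 m³ over 3.50×10^14 m² → Δh = 0.0352 m = 35.2 mm.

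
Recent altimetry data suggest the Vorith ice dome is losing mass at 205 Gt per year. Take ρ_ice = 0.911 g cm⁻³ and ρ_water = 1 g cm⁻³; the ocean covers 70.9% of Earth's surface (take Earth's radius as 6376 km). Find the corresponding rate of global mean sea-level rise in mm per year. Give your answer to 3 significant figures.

≈ 0.566 mm/yr

ρ_w = 1 g cm⁻³ = 1000 kg m⁻³. Annual water volume added = 205 Gt / ρ_w = 2.050×10^14 kg / 1000 kg m⁻³ = 2.050×10^11 m³.
Δh per year = 2.050×10^11 / 3.62×10^14 = 5.66×10^-4 m = 0.566 mm.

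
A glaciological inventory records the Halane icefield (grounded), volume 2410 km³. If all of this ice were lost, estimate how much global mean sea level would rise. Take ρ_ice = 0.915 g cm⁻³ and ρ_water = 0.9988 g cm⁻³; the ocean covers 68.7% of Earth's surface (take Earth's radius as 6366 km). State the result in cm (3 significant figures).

≈ 0.631 cm

Halane: 2410 km³ × (915/998.8) = 2208 km³ of water.
Spread over 3.50×10^14 m² of ocean, Δh = 2.208×10^12 / 3.50×10^14 = 6.31×10^-3 m = 0.631 cm.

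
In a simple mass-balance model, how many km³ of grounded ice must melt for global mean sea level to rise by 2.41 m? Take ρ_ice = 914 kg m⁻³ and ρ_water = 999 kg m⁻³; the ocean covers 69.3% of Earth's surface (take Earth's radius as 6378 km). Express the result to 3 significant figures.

Required water volume = Δh × A = 2.41 m × 3.54×10^14 m² = 8.537×10^14 m³ = 8.537×10^5 km³.
Ice volume = water volume × ρ_w/ρ_ice = 8.537×10^5 × 999/914 = 9.33×10^5 km³.

≈ 9.33×10^5 km³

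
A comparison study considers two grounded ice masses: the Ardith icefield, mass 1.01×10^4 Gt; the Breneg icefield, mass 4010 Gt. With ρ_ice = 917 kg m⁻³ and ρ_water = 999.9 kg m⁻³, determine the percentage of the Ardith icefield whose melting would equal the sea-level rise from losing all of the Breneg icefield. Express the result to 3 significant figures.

Equal sea-level rise means equal mass of meltwater, i.e. equal mass of ice lost.
Ice mass of Breneg: 4.010×10^15 kg; ice mass of Ardith: 1.010×10^16 kg.
Fraction required = 4.010×10^15 / 1.010×10^16 = 0.397 → 39.7 %.

≈ 39.7 %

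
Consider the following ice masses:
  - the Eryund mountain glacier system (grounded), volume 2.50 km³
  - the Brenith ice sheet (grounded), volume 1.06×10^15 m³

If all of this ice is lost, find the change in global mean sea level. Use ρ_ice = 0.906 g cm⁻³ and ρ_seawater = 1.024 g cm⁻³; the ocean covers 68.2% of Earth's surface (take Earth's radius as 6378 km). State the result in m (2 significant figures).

≈ 2.7 m

Eryund: 2.50 km³ × (906/1024) = 2.212 km³ of water.
Brenith: 1.06×10^15 m³ × (906/1024) = 9.379×10^14 m³ of water.
Total added water ≈ 9.379×10^14 m³ over 3.49×10^14 m² → Δh = 2.69 m.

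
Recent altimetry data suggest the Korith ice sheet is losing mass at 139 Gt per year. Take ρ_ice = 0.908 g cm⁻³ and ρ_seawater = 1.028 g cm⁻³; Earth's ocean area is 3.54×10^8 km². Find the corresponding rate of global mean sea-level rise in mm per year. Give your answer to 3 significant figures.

≈ 0.382 mm/yr

ρ_w = 1.028 g cm⁻³ = 1028 kg m⁻³. Annual water volume added = 139 Gt / ρ_w = 1.390×10^14 kg / 1028 kg m⁻³ = 1.352×10^11 m³.
Δh per year = 1.352×10^11 / 3.54×10^14 = 3.82×10^-4 m = 0.382 mm.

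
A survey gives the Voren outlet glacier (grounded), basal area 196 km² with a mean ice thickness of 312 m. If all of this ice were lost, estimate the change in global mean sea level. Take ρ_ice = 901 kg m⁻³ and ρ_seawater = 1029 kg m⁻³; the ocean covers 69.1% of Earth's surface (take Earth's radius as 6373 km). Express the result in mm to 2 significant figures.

Voren: ice volume = 196 km² × 312 m = 61.15 km³; 61.15 × (901/1029) = 53.55 km³ of water.
Spread over 3.53×10^14 m² of ocean, Δh = 5.355×10^10 / 3.53×10^14 = 1.52×10^-4 m = 0.15 mm.

≈ 0.15 mm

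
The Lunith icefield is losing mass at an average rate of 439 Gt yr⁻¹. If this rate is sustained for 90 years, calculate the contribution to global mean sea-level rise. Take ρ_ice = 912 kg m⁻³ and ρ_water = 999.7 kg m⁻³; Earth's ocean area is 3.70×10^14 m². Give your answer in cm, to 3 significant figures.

Total mass lost = 439 Gt/yr × 90 yr = 3.951×10^4 Gt = 3.951×10^16 kg.
ρ_w = 999.7 kg m⁻³, so water volume = 3.951×10^16 / 999.7 = 3.952×10^13 m³.
Δh = 3.952×10^13 / 3.70×10^14 = 0.107 m = 10.7 cm.

≈ 10.7 cm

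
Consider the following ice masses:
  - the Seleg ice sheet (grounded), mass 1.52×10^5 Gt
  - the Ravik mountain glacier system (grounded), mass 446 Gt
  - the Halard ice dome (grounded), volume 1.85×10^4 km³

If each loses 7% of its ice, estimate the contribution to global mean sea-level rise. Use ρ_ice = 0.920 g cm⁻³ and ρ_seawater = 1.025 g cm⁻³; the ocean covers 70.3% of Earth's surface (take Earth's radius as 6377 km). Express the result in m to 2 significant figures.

Seleg: 0.07 × 1.52×10^5 Gt = 1.064×10^16 kg; dividing by ρ_w = 1.025 g cm⁻³ = 1025 kg m⁻³ gives 1.038×10^13 m³ of water.
Ravik: 0.07 × 446 Gt = 3.122×10^13 kg; dividing by ρ_w = 1025 kg m⁻³ gives 3.046×10^10 m³ of water.
Halard: 0.07 × 1.85×10^4 km³ × (920/1025) = 1162 km³ of water.
Total added water ≈ 1.157×10^13 m³ over 3.59×10^14 m² → Δh = 0.0322 m.

≈ 0.032 m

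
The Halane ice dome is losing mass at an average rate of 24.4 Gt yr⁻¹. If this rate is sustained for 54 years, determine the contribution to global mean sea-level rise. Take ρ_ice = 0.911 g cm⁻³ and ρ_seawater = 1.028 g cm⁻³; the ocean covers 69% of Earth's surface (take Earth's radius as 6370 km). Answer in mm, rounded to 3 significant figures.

≈ 3.64 mm

Total mass lost = 24.4 Gt/yr × 54 yr = 1318 Gt = 1.318×10^15 kg.
ρ_w = 1.028 g cm⁻³ = 1028 kg m⁻³, so water volume = 1.318×10^15 / 1028 = 1.282×10^12 m³.
Δh = 1.282×10^12 / 3.52×10^14 = 3.64×10^-3 m = 3.64 mm.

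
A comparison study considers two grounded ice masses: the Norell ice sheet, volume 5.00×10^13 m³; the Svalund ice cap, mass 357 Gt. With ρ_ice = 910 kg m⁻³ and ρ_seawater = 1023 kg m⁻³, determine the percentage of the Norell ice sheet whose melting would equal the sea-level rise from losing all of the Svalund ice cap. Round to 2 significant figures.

Equal sea-level rise means equal mass of meltwater, i.e. equal mass of ice lost.
Ice mass of Svalund: 3.570×10^14 kg; ice mass of Norell: 4.550×10^16 kg.
Fraction required = 3.570×10^14 / 4.550×10^16 = 7.85×10^-3 → 0.78 %.

≈ 0.78 %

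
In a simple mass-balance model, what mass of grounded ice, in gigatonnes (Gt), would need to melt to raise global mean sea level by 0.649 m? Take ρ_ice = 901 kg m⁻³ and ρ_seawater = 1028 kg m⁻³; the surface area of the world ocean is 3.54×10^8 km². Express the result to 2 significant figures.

≈ 2.4×10^5 Gt

Required water volume = Δh × A = 0.649 m × 3.54×10^14 m² = 2.297×10^14 m³.
ρ_w = 1028 kg m⁻³, so the mass of water = 2.297×10^14 m³ × 1028 kg m⁻³ = 2.362×10^17 kg = 2.4×10^5 Gt (and the same mass of ice, by conservation).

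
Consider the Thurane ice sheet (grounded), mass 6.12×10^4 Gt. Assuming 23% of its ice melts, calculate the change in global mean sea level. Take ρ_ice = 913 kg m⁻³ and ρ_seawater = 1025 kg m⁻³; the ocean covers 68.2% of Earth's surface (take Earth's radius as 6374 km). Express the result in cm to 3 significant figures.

≈ 3.94 cm

Thurane: 0.23 × 6.12×10^4 Gt = 1.408×10^16 kg; dividing by ρ_w = 1025 kg m⁻³ gives 1.373×10^13 m³ of water.
Spread over 3.48×10^14 m² of ocean, Δh = 1.373×10^13 / 3.48×10^14 = 0.0394 m = 3.94 cm.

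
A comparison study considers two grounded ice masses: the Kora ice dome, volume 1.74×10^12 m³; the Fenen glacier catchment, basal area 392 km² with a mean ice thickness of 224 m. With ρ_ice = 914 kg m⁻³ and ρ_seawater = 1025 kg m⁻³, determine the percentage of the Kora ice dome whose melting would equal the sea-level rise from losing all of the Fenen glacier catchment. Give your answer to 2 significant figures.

Equal sea-level rise means equal mass of meltwater, i.e. equal mass of ice lost.
Ice mass of Fenen: 8.026×10^13 kg; ice mass of Kora: 1.590×10^15 kg.
Fraction required = 8.026×10^13 / 1.590×10^15 = 0.0505 → 5.0 %.

≈ 5.0 %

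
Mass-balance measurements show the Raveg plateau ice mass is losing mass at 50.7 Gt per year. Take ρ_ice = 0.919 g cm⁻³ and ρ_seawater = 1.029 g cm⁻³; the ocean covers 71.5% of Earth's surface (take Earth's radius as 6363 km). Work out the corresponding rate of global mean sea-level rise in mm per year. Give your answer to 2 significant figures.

ρ_w = 1.029 g cm⁻³ = 1029 kg m⁻³. Annual water volume added = 50.7 Gt / ρ_w = 5.070×10^13 kg / 1029 kg m⁻³ = 4.927×10^10 m³.
Δh per year = 4.927×10^10 / 3.64×10^14 = 1.35×10^-4 m = 0.14 mm.

≈ 0.14 mm/yr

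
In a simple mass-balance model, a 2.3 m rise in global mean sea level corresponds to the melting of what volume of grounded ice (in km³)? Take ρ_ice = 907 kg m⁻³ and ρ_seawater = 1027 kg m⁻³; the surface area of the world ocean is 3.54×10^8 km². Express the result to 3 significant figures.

Required water volume = Δh × A = 2.3 m × 3.54×10^14 m² = 8.142×10^14 m³ = 8.142×10^5 km³.
Ice volume = water volume × ρ_w/ρ_ice = 8.142×10^5 × 1027/907 = 9.22×10^5 km³.

≈ 9.22×10^5 km³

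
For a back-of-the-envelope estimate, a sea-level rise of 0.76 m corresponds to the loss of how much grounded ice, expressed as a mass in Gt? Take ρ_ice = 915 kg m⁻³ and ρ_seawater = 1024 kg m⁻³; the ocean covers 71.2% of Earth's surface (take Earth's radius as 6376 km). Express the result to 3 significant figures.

≈ 2.83×10^5 Gt

Required water volume = Δh × A = 0.76 m × 3.64×10^14 m² = 2.764×10^14 m³.
ρ_w = 1024 kg m⁻³, so the mass of water = 2.764×10^14 m³ × 1024 kg m⁻³ = 2.831×10^17 kg = 2.83×10^5 Gt (and the same mass of ice, by conservation).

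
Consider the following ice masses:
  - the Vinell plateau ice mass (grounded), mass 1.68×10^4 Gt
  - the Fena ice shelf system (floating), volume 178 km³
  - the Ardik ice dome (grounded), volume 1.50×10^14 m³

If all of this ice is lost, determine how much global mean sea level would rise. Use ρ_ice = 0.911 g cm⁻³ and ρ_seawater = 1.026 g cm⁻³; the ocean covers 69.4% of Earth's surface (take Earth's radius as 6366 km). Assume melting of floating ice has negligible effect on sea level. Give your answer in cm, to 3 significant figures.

≈ 42.3 cm

Vinell: 1.68×10^4 Gt = 1.680×10^16 kg; dividing by ρ_w = 1.026 g cm⁻³ = 1026 kg m⁻³ gives 1.637×10^13 m³ of water.
The Fena ice shelf system is floating and already displaces its own weight of water, so its melt adds essentially nothing to sea level.
Ardik: 1.50×10^14 m³ × (911/1026) = 1.332×10^14 m³ of water.
Total added water ≈ 1.496×10^14 m³ over 3.53×10^14 m² → Δh = 0.423 m = 42.3 cm.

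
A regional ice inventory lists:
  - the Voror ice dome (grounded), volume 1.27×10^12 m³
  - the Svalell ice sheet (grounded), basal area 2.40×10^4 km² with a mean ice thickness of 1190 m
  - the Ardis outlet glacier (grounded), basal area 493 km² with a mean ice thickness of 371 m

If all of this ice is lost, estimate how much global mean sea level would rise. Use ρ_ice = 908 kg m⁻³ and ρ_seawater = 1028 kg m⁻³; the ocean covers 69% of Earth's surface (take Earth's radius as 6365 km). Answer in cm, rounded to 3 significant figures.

≈ 7.55 cm

Voror: 1.27×10^12 m³ × (908/1028) = 1.122×10^12 m³ of water.
Svalell: ice volume = 2.40×10^4 km² × 1190 m = 2.856×10^4 km³; 2.856×10^4 × (908/1028) = 2.523×10^4 km³ of water.
Ardis: ice volume = 493 km² × 371 m = 182.9 km³; 182.9 × (908/1028) = 161.6 km³ of water.
Total added water ≈ 2.651×10^13 m³ over 3.51×10^14 m² → Δh = 0.0755 m = 7.55 cm.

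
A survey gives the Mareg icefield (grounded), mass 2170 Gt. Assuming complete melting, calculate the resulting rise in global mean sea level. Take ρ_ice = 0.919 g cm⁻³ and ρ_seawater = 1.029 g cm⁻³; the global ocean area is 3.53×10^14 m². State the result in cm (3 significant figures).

≈ 0.597 cm

Mareg: 2170 Gt = 2.170×10^15 kg; dividing by ρ_w = 1.029 g cm⁻³ = 1029 kg m⁻³ gives 2.109×10^12 m³ of water.
Spread over 3.53×10^14 m² of ocean, Δh = 2.109×10^12 / 3.53×10^14 = 5.97×10^-3 m = 0.597 cm.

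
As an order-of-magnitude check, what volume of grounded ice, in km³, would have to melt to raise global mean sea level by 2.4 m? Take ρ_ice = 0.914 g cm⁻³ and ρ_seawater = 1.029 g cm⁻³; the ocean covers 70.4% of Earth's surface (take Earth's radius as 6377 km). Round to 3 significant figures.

Required water volume = Δh × A = 2.4 m × 3.60×10^14 m² = 8.634×10^14 m³ = 8.634×10^5 km³.
Ice volume = water volume × ρ_w/ρ_ice = 8.634×10^5 × 1029/914 = 9.72×10^5 km³.

≈ 9.72×10^5 km³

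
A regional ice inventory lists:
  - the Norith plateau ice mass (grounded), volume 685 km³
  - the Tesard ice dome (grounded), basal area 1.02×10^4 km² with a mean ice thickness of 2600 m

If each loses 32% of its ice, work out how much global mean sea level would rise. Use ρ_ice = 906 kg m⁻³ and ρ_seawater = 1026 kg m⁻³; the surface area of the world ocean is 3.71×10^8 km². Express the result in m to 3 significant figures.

Norith: 0.32 × 685 km³ × (906/1026) = 193.6 km³ of water.
Tesard: ice volume = 1.02×10^4 km² × 2600 m = 2.652×10^4 km³; 0.32 × 2.652×10^4 × (906/1026) = 7494 km³ of water.
Total added water ≈ 7.687×10^12 m³ over 3.71×10^14 m² → Δh = 0.0207 m.

≈ 0.0207 m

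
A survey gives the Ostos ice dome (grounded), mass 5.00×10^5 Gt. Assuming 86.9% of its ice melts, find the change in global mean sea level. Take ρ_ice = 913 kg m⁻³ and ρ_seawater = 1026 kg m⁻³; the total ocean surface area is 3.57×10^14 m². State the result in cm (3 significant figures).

≈ 119 cm

Ostos: 0.869 × 5.00×10^5 Gt = 4.345×10^17 kg; dividing by ρ_w = 1026 kg m⁻³ gives 4.235×10^14 m³ of water.
Spread over 3.57×10^14 m² of ocean, Δh = 4.235×10^14 / 3.57×10^14 = 1.19 m = 119 cm.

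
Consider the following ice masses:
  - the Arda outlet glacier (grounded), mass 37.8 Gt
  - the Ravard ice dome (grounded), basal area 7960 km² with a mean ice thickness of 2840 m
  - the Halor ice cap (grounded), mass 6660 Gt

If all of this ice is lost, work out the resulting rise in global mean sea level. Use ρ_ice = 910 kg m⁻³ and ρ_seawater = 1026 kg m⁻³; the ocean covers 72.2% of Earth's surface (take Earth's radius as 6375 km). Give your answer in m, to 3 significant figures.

≈ 0.0721 m

Arda: 37.8 Gt = 3.780×10^13 kg; dividing by ρ_w = 1026 kg m⁻³ gives 3.684×10^10 m³ of water.
Ravard: ice volume = 7960 km² × 2840 m = 2.261×10^4 km³; 2.261×10^4 × (910/1026) = 2.005×10^4 km³ of water.
Halor: 6660 Gt = 6.660×10^15 kg; dividing by ρ_w = 1026 kg m⁻³ gives 6.491×10^12 m³ of water.
Total added water ≈ 2.658×10^13 m³ over 3.69×10^14 m² → Δh = 0.0721 m.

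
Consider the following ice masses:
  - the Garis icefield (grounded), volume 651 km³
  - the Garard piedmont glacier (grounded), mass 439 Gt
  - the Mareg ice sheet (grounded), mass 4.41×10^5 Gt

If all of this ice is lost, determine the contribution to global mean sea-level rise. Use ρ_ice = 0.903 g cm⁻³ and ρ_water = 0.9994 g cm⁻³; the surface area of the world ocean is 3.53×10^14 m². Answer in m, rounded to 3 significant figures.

≈ 1.25 m

Garis: 651 km³ × (903/999.4) = 588.2 km³ of water.
Garard: 439 Gt = 4.390×10^14 kg; dividing by ρ_w = 0.9994 g cm⁻³ = 999.4 kg m⁻³ gives 4.393×10^11 m³ of water.
Mareg: 4.41×10^5 Gt = 4.410×10^17 kg; dividing by ρ_w = 999.4 kg m⁻³ gives 4.413×10^14 m³ of water.
Total added water ≈ 4.423×10^14 m³ over 3.53×10^14 m² → Δh = 1.25 m.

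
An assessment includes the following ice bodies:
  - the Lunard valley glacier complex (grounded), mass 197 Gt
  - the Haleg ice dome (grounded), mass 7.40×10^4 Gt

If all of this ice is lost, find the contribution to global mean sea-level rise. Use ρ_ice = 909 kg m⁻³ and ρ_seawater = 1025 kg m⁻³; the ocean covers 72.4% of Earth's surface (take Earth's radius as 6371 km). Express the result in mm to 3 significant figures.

Lunard: 197 Gt = 1.970×10^14 kg; dividing by ρ_w = 1025 kg m⁻³ gives 1.922×10^11 m³ of water.
Haleg: 7.40×10^4 Gt = 7.400×10^16 kg; dividing by ρ_w = 1025 kg m⁻³ gives 7.220×10^13 m³ of water.
Total added water ≈ 7.239×10^13 m³ over 3.69×10^14 m² → Δh = 0.196 m = 196 mm.

≈ 196 mm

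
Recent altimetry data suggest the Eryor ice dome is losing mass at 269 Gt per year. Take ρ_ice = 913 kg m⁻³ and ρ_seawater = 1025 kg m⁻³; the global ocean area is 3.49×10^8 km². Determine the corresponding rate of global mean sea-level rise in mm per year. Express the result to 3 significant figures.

≈ 0.752 mm/yr

ρ_w = 1025 kg m⁻³. Annual water volume added = 269 Gt / ρ_w = 2.690×10^14 kg / 1025 kg m⁻³ = 2.624×10^11 m³.
Δh per year = 2.624×10^11 / 3.49×10^14 = 7.52×10^-4 m = 0.752 mm.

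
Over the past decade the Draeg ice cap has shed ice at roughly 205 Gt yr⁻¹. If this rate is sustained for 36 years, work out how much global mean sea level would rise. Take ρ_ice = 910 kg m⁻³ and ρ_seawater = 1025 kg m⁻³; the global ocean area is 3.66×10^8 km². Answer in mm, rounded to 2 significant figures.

≈ 20 mm

Total mass lost = 205 Gt/yr × 36 yr = 7380 Gt = 7.380×10^15 kg.
ρ_w = 1025 kg m⁻³, so water volume = 7.380×10^15 / 1025 = 7.200×10^12 m³.
Δh = 7.200×10^12 / 3.66×10^14 = 0.0197 m = 20 mm.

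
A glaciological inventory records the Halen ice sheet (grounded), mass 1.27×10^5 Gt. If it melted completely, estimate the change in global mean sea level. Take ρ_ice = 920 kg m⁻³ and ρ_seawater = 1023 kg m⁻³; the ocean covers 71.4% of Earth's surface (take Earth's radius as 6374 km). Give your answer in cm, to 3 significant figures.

Halen: 1.27×10^5 Gt = 1.270×10^17 kg; dividing by ρ_w = 1023 kg m⁻³ gives 1.241×10^14 m³ of water.
Spread over 3.65×10^14 m² of ocean, Δh = 1.241×10^14 / 3.65×10^14 = 0.341 m = 34.1 cm.

≈ 34.1 cm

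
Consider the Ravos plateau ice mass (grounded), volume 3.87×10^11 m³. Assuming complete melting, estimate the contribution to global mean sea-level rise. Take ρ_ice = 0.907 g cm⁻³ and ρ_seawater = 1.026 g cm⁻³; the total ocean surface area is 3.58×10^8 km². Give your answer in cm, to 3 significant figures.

≈ 0.0956 cm

Ravos: 3.87×10^11 m³ × (907/1026) = 3.421×10^11 m³ of water.
Spread over 3.58×10^14 m² of ocean, Δh = 3.421×10^11 / 3.58×10^14 = 9.56×10^-4 m = 0.0956 cm.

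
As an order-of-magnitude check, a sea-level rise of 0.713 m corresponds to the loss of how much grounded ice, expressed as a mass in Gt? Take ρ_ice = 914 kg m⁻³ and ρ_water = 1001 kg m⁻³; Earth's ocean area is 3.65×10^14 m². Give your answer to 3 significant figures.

≈ 2.61×10^5 Gt

Required water volume = Δh × A = 0.713 m × 3.65×10^14 m² = 2.602×10^14 m³.
ρ_w = 1001 kg m⁻³, so the mass of water = 2.602×10^14 m³ × 1001 kg m⁻³ = 2.605×10^17 kg = 2.61×10^5 Gt (and the same mass of ice, by conservation).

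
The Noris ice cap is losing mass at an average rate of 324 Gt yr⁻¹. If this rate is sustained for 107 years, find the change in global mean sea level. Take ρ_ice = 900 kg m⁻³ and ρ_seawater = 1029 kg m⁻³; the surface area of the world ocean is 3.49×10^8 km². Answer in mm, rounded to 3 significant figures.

≈ 96.5 mm

Total mass lost = 324 Gt/yr × 107 yr = 3.467×10^4 Gt = 3.467×10^16 kg.
ρ_w = 1029 kg m⁻³, so water volume = 3.467×10^16 / 1029 = 3.369×10^13 m³.
Δh = 3.369×10^13 / 3.49×10^14 = 0.0965 m = 96.5 mm.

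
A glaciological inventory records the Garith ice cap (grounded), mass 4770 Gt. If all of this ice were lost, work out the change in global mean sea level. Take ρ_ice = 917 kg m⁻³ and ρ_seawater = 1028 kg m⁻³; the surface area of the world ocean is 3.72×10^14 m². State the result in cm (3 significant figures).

Garith: 4770 Gt = 4.770×10^15 kg; dividing by ρ_w = 1028 kg m⁻³ gives 4.640×10^12 m³ of water.
Spread over 3.72×10^14 m² of ocean, Δh = 4.640×10^12 / 3.72×10^14 = 0.0125 m = 1.25 cm.

≈ 1.25 cm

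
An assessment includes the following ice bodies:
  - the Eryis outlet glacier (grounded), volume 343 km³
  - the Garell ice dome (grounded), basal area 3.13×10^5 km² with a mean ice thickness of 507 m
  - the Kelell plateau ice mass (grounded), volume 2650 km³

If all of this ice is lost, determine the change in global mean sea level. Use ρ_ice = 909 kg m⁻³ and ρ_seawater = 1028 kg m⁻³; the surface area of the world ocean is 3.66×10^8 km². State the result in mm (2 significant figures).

Eryis: 343 km³ × (909/1028) = 303.3 km³ of water.
Garell: ice volume = 3.13×10^5 km² × 507 m = 1.587×10^5 km³; 1.587×10^5 × (909/1028) = 1.403×10^5 km³ of water.
Kelell: 2650 km³ × (909/1028) = 2343 km³ of water.
Total added water ≈ 1.430×10^14 m³ over 3.66×10^14 m² → Δh = 0.391 m = 390 mm.

≈ 390 mm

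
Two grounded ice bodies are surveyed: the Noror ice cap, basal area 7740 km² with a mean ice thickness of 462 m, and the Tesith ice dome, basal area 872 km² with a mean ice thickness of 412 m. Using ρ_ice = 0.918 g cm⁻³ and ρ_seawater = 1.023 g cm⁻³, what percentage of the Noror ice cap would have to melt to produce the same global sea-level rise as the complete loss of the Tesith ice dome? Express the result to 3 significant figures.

≈ 10.0 %

Equal sea-level rise means equal mass of meltwater, i.e. equal mass of ice lost.
Ice mass of Tesith: 3.298×10^14 kg; ice mass of Noror: 3.283×10^15 kg.
Fraction required = 3.298×10^14 / 3.283×10^15 = 0.100 → 10.0 %.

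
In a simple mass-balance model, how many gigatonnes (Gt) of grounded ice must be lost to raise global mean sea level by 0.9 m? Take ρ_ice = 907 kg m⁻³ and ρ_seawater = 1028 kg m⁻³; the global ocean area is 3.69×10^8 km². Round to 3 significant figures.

≈ 3.41×10^5 Gt

Required water volume = Δh × A = 0.9 m × 3.69×10^14 m² = 3.321×10^14 m³.
ρ_w = 1028 kg m⁻³, so the mass of water = 3.321×10^14 m³ × 1028 kg m⁻³ = 3.414×10^17 kg = 3.41×10^5 Gt (and the same mass of ice, by conservation).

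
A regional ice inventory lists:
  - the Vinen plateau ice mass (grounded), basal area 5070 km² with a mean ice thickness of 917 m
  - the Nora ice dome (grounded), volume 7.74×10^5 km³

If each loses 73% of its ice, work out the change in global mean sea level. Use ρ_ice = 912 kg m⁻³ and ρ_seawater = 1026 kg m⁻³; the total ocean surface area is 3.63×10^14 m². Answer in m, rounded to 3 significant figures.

Vinen: ice volume = 5070 km² × 917 m = 4649 km³; 0.73 × 4649 × (912/1026) = 3017 km³ of water.
Nora: 0.73 × 7.74×10^5 km³ × (912/1026) = 5.022×10^5 km³ of water.
Total added water ≈ 5.053×10^14 m³ over 3.63×10^14 m² → Δh = 1.39 m.

≈ 1.39 m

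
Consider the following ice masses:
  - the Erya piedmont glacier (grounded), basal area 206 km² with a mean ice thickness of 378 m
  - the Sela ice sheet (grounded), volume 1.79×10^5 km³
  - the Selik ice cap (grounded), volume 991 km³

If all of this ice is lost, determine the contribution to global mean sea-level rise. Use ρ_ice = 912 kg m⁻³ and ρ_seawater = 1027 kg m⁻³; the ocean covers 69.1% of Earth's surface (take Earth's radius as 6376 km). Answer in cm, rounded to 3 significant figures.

≈ 45.3 cm

Erya: ice volume = 206 km² × 378 m = 77.87 km³; 77.87 × (912/1027) = 69.15 km³ of water.
Sela: 1.79×10^5 km³ × (912/1027) = 1.590×10^5 km³ of water.
Selik: 991 km³ × (912/1027) = 880.0 km³ of water.
Total added water ≈ 1.599×10^14 m³ over 3.53×10^14 m² → Δh = 0.453 m = 45.3 cm.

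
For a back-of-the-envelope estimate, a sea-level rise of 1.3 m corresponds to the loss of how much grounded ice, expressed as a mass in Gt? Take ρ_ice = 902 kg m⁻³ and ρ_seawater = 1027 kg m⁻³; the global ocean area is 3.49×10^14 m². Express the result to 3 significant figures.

≈ 4.66×10^5 Gt

Required water volume = Δh × A = 1.3 m × 3.49×10^14 m² = 4.537×10^14 m³.
ρ_w = 1027 kg m⁻³, so the mass of water = 4.537×10^14 m³ × 1027 kg m⁻³ = 4.659×10^17 kg = 4.66×10^5 Gt (and the same mass of ice, by conservation).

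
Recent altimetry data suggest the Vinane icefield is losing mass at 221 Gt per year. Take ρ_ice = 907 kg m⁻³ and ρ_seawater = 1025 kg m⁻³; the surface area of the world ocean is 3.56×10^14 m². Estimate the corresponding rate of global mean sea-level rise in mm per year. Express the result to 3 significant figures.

ρ_w = 1025 kg m⁻³. Annual water volume added = 221 Gt / ρ_w = 2.210×10^14 kg / 1025 kg m⁻³ = 2.156×10^11 m³.
Δh per year = 2.156×10^11 / 3.56×10^14 = 6.06×10^-4 m = 0.606 mm.

≈ 0.606 mm/yr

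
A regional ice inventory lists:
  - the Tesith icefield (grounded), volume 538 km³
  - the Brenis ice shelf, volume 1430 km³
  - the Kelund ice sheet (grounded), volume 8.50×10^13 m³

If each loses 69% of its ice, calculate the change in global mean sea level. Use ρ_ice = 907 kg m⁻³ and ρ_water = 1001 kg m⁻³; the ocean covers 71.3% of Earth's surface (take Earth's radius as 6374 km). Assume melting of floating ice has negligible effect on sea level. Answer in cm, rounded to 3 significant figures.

Tesith: 0.69 × 538 km³ × (907/1001) = 336.4 km³ of water.
The Brenis ice shelf is floating and already displaces its own weight of water, so its melt adds essentially nothing to sea level.
Kelund: 0.69 × 8.50×10^13 m³ × (907/1001) = 5.314×10^13 m³ of water.
Total added water ≈ 5.348×10^13 m³ over 3.64×10^14 m² → Δh = 0.147 m = 14.7 cm.

≈ 14.7 cm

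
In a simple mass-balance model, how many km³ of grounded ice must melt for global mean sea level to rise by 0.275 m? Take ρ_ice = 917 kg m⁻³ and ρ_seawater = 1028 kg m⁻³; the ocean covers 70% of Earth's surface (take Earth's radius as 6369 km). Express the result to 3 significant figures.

Required water volume = Δh × A = 0.275 m × 3.57×10^14 m² = 9.813×10^13 m³ = 9.813×10^4 km³.
Ice volume = water volume × ρ_w/ρ_ice = 9.813×10^4 × 1028/917 = 1.10×10^5 km³.

≈ 1.10×10^5 km³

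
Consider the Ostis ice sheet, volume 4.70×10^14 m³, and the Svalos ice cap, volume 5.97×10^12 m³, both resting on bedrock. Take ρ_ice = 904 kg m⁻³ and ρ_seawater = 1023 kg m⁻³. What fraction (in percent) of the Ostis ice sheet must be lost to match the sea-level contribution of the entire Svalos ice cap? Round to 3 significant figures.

Equal sea-level rise means equal mass of meltwater, i.e. equal mass of ice lost.
Ice mass of Svalos: 5.397×10^15 kg; ice mass of Ostis: 4.249×10^17 kg.
Fraction required = 5.397×10^15 / 4.249×10^17 = 0.0127 → 1.27 %.

≈ 1.27 %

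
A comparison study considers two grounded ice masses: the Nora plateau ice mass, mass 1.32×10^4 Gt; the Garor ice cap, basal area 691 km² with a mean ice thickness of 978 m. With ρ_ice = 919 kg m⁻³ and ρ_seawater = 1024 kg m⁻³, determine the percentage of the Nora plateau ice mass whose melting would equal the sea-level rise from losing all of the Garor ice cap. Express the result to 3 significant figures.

≈ 4.70 %

Equal sea-level rise means equal mass of meltwater, i.e. equal mass of ice lost.
Ice mass of Garor: 6.211×10^14 kg; ice mass of Nora: 1.320×10^16 kg.
Fraction required = 6.211×10^14 / 1.320×10^16 = 0.0470 → 4.70 %.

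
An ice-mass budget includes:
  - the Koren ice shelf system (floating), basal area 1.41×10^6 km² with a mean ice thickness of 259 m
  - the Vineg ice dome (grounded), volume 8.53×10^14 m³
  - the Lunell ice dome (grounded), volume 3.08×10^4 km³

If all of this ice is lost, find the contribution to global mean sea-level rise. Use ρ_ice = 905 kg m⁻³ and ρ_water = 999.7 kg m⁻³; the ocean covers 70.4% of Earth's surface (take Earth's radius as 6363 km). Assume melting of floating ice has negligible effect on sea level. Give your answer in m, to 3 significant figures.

≈ 2.23 m

The Koren ice shelf system is floating and already displaces its own weight of water, so its melt adds essentially nothing to sea level.
Vineg: 8.53×10^14 m³ × (905/999.7) = 7.722×10^14 m³ of water.
Lunell: 3.08×10^4 km³ × (905/999.7) = 2.788×10^4 km³ of water.
Total added water ≈ 8.001×10^14 m³ over 3.58×10^14 m² → Δh = 2.23 m.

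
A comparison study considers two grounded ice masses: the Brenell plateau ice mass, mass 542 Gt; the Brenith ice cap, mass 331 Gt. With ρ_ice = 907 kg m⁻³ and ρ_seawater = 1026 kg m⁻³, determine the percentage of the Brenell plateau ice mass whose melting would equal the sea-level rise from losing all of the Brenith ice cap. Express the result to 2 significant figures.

≈ 61 %

Equal sea-level rise means equal mass of meltwater, i.e. equal mass of ice lost.
Ice mass of Brenith: 3.310×10^14 kg; ice mass of Brenell: 5.420×10^14 kg.
Fraction required = 3.310×10^14 / 5.420×10^14 = 0.611 → 61 %.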